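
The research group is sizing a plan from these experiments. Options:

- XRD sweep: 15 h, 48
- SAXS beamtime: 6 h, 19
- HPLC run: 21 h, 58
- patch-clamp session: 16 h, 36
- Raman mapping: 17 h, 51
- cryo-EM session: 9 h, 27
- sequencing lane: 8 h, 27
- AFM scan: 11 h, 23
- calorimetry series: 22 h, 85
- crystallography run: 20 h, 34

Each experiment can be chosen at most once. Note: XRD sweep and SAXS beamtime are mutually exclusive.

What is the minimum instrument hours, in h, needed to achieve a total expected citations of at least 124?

36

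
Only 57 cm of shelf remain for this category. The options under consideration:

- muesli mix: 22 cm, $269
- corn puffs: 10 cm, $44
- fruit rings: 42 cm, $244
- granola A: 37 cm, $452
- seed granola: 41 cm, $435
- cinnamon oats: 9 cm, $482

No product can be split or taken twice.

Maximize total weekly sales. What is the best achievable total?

978

Filling by ratio: muesli mix + corn puffs + cinnamon oats for 795, with 16 cm left unused.
Dropping muesli mix frees 22 cm; slotting in granola A (37 cm) lifts the total to 978 at 56 cm.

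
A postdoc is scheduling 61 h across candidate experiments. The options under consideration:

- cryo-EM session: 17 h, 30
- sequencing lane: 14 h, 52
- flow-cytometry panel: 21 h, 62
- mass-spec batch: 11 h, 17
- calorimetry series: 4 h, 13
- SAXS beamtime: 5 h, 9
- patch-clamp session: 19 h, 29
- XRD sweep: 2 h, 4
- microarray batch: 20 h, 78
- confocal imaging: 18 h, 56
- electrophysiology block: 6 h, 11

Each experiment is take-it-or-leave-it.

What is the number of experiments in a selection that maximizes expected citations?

Best achievable expected citations is 209.
For example sequencing lane + flow-cytometry panel + calorimetry series + XRD sweep + microarray batch achieves it, using 61 h.
All optima have 5 experiments.

5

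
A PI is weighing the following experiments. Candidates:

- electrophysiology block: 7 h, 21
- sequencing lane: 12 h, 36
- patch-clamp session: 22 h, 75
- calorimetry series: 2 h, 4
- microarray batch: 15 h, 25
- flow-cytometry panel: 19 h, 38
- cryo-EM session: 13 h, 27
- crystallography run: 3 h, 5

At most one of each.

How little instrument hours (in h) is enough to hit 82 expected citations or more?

27

Need the lightest bundle worth ≥ 82.
patch-clamp session + calorimetry series + crystallography run: 84 expected citations at 27 h.
Any bundle with less than 27 h falls short of 82.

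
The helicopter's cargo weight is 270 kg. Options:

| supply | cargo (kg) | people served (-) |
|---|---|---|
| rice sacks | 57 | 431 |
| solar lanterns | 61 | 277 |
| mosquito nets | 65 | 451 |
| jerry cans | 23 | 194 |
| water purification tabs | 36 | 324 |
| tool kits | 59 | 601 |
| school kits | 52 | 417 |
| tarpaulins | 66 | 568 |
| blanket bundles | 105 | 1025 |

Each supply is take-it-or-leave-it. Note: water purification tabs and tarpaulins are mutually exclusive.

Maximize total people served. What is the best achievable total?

2401

Density check — tool kits 10.19, blanket bundles 9.76, water purification tabs 9.00, tarpaulins 8.61 are the best per kg.
Taking mosquito nets + water purification tabs + tool kits + blanket bundles: 265 kg used, 2401 in people served.
Nothing else feasible within 270 kg beats 2401.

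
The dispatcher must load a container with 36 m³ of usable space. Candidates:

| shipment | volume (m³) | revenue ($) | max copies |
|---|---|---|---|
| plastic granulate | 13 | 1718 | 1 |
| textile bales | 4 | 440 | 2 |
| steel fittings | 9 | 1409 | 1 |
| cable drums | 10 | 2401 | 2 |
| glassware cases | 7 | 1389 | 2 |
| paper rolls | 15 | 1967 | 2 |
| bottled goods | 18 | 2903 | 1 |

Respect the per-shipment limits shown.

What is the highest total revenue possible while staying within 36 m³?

A density-first pass picks 2×cable drums + 2×glassware cases — 7580 at 34 m³.
The 7 m³ tied up in glassware cases is better spent on steel fittings — total rises to 7600 (36 m³).

7600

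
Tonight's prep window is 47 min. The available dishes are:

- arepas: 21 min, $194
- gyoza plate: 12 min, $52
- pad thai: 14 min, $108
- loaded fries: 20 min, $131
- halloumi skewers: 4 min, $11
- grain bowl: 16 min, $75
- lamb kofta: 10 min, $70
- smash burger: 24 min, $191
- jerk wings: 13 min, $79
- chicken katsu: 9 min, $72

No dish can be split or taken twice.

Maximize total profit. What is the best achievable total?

385

A density-first pass picks arepas + pad thai + chicken katsu — 374 at 44 min.
The 23 min tied up in pad thai and chicken katsu is better spent on smash burger — total rises to 385 (45 min).
An exhaustive check of the 1024 subsets confirms 385.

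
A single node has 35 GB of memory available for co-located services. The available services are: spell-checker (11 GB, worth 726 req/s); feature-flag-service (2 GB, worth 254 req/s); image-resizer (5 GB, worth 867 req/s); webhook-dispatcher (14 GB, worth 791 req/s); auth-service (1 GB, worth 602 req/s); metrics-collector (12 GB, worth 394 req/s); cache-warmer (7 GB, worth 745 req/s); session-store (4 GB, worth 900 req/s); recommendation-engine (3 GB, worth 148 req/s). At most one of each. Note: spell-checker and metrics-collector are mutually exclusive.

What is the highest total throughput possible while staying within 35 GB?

4242

Taking spell-checker + feature-flag-service + image-resizer + auth-service + cache-warmer + session-store + recommendation-engine: 33 GB used, 4242 in throughput.
Runner-up feature-flag-service + image-resizer + webhook-dispatcher + auth-service + cache-warmer + session-store tops out at 4159.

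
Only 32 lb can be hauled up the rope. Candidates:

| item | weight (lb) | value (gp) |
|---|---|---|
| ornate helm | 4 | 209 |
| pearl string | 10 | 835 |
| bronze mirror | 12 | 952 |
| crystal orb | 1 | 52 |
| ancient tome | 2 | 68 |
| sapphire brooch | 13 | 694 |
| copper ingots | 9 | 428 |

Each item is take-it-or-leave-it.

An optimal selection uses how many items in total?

4

Optimal total is 2267.
For example pearl string + bronze mirror + crystal orb + copper ingots achieves it, using 32 lb.
Every optimal selection uses 4 items.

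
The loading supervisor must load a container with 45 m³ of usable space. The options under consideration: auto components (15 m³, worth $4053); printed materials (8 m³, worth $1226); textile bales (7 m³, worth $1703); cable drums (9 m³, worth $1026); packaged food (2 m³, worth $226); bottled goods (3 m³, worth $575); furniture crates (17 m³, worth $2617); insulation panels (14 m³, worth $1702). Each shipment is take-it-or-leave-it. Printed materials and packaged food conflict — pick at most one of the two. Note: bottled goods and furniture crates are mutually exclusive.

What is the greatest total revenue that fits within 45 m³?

8684

Auto components + printed materials + textile bales + insulation panels uses 44 of the 45 m³ and totals 8684.
No other feasible combination exceeds 8684.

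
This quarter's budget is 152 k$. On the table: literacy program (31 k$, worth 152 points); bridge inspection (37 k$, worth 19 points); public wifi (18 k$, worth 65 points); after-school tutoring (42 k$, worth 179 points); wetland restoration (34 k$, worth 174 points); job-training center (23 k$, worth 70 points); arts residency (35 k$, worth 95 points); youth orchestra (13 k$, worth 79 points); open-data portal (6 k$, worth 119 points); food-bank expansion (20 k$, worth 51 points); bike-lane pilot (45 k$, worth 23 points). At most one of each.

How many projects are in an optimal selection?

6

Best achievable projected impact is 773.
literacy program + after-school tutoring + wetland restoration + job-training center + youth orchestra + open-data portal hits 773 at 149 k$.
Any selection reaching 773 contains exactly 6 projects.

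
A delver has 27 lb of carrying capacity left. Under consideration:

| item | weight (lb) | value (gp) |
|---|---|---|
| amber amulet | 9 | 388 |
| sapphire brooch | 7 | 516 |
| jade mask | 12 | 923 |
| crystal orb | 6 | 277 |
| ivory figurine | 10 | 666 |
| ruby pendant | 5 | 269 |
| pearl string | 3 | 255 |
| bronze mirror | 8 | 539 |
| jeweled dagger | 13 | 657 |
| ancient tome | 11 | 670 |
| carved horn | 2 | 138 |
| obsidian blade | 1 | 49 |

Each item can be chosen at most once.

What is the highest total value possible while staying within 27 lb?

Ranking by ratio (value/lb): pearl string 85.00, jade mask 76.92, sapphire brooch 73.71.
A density-first pass picks sapphire brooch + jade mask + pearl string + carved horn + obsidian blade — 1881 at 25 lb.
Dropping sapphire brooch and obsidian blade frees 8 lb; slotting in ivory figurine (10 lb) lifts the total to 1982 at 27 lb.

1982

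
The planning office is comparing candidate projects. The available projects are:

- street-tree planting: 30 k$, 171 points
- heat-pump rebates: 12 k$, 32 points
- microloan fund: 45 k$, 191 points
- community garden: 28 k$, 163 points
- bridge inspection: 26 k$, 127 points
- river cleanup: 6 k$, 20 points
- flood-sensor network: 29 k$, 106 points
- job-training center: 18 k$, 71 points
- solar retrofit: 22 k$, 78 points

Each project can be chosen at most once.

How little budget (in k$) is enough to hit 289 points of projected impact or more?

54

Need the lightest bundle worth ≥ 289.
Taking community garden + bridge inspection gives 290 (≥ 289) for 54 k$.
Below 54 k$ the best achievable stays under 289.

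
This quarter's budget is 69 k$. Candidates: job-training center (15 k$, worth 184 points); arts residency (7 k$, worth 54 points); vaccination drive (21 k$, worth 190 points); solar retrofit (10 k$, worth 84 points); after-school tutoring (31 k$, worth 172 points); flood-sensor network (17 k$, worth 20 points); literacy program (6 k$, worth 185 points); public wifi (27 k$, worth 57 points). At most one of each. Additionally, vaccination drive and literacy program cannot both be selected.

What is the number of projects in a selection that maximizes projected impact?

The maximum projected impact within 69 k$ is 679.
One optimal bundle: job-training center + arts residency + solar retrofit + after-school tutoring + literacy program (69 k$).
All optima have 5 projects.

5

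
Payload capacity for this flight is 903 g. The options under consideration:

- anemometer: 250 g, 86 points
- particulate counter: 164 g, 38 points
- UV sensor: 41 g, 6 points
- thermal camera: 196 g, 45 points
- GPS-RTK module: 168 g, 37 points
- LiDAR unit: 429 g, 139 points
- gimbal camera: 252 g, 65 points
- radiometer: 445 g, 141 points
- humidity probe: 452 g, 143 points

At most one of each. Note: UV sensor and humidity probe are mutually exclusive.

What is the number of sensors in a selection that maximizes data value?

2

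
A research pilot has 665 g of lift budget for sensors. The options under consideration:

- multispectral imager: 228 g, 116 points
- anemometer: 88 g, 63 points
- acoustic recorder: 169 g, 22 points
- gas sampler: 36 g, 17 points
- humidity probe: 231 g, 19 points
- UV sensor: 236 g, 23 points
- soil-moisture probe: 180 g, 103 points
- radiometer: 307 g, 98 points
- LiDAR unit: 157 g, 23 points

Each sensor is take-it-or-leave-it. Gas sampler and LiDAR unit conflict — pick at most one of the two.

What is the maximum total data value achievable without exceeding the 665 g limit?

305

The ratio heuristic lands on multispectral imager + anemometer + gas sampler + soil-moisture probe (299) but leaves 133 g idle.
Replace gas sampler with LiDAR unit: the trade gains 6 net, giving 305 at 653 g.
The spare 12 g is too small for any remaining sensor, and no feasible exchange beats 305.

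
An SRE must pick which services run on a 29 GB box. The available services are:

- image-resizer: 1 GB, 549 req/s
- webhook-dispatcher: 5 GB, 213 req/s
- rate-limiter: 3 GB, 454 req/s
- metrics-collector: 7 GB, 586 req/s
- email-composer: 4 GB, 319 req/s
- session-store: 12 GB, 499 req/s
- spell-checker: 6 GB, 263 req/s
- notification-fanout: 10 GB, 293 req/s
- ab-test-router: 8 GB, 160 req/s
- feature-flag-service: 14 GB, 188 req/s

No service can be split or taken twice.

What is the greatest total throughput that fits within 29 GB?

2407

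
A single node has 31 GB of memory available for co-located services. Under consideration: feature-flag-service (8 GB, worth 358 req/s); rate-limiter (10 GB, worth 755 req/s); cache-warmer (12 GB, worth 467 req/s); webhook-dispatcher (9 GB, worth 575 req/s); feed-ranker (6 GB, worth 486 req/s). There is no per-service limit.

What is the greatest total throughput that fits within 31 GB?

2430

The ratio ordering already packs tightly: 5×feed-ranker, 30 GB, 2430.
No other feasible combination exceeds 2430.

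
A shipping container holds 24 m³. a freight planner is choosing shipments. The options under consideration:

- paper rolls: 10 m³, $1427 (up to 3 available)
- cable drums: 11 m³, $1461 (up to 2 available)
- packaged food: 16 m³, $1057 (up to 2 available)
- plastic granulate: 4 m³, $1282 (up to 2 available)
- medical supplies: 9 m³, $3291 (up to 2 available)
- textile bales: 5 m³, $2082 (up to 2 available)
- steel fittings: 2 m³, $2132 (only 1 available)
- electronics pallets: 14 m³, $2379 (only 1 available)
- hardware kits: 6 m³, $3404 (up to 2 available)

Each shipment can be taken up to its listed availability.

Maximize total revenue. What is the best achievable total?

13104

The ratio ordering already packs tightly: 2×textile bales + steel fittings + 2×hardware kits, 24 m³, 13104.
Nothing else within 24 m³ beats 13104.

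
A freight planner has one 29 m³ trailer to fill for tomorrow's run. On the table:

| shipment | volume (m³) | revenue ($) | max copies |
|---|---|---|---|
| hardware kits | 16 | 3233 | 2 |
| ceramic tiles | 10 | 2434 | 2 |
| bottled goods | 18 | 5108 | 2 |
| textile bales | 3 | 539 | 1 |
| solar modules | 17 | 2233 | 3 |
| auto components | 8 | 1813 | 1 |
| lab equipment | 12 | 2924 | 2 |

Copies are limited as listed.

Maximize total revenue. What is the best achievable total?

Taking ceramic tiles + bottled goods: 28 m³ used, 7542 in revenue.
The spare 1 m³ is too small for any remaining shipment, and no exchange beats 7542.

7542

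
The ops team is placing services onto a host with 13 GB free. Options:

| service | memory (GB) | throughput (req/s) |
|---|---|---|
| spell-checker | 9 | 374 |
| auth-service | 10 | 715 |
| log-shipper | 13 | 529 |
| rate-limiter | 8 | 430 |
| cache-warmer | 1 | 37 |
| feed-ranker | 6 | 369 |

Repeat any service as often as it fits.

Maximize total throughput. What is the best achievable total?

826

By throughput per GB: auth-service 71.50, feed-ranker 61.50, rate-limiter 53.75, spell-checker 41.56 lead.
Best packing: auth-service + 3×cache-warmer — 13 GB, 826 total.
That's the maximum — no swap from here does better than 826.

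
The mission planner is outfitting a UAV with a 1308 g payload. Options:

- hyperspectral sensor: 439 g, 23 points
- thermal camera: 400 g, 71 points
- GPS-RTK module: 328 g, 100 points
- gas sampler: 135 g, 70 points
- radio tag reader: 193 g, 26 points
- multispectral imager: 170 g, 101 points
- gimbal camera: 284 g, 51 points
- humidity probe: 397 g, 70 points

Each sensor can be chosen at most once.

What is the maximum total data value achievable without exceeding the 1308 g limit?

Ranking by ratio (data value/g): multispectral imager 0.59, gas sampler 0.52, GPS-RTK module 0.30, gimbal camera 0.18.
A density-first pass picks GPS-RTK module + gas sampler + radio tag reader + multispectral imager + gimbal camera — 348 at 1110 g.
Replace gimbal camera with thermal camera: the trade gains 20 net, giving 368 at 1226 g.
Next best is GPS-RTK module + gas sampler + radio tag reader + multispectral imager + humidity probe at 367 (1223 g) — short by 1.

368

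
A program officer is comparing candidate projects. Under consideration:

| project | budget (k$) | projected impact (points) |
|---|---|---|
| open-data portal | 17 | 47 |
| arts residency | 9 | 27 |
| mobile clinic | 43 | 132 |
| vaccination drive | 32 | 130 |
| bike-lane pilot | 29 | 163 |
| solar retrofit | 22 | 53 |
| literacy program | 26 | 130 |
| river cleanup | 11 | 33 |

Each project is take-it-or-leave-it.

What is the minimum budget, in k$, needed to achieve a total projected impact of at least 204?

Need the lightest bundle worth ≥ 204.
open-data portal + bike-lane pilot reaches 210 using 46 k$.
Any bundle with less than 46 k$ falls short of 204.

46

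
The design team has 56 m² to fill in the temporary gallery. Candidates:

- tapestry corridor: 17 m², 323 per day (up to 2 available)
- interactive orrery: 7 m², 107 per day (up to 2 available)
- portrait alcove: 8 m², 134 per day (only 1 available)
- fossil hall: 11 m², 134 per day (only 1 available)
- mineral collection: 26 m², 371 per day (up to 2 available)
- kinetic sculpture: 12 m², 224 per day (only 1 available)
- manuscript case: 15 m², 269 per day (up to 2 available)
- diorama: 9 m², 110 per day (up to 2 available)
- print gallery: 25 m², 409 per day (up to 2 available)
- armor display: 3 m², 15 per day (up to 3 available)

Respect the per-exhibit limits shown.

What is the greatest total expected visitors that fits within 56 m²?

1022

Taking the top-ratio exhibits first gives 2×tapestry corridor + portrait alcove + kinetic sculpture for 1004 (54 m²).
Replace portrait alcove and kinetic sculpture with interactive orrery + manuscript case: the trade gains 18 net, giving 1022 at 56 m².
No other feasible combination exceeds 1022.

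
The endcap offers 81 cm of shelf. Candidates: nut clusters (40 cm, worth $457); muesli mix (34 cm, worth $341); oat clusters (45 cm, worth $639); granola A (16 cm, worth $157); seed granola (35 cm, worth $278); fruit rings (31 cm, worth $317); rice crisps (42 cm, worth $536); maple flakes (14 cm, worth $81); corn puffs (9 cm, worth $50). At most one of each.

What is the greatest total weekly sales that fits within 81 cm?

The ratio heuristic lands on oat clusters + fruit rings (956) but leaves 5 cm idle.
The 31 cm tied up in fruit rings is better spent on muesli mix — total rises to 980 (79 cm).
The closest alternative, oat clusters + fruit rings, reaches only 956.

980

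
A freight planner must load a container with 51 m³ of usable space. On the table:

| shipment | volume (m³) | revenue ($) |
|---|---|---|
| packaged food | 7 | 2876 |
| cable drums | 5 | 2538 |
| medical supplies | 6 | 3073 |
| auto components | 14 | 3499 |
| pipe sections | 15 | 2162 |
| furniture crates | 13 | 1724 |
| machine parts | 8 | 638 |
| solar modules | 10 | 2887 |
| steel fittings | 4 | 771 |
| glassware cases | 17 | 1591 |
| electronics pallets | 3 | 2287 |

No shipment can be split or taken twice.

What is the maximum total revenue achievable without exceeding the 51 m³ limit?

17931

Best packing: packaged food + cable drums + medical supplies + auto components + solar modules + steel fittings + electronics pallets — 49 m³, 17931 total.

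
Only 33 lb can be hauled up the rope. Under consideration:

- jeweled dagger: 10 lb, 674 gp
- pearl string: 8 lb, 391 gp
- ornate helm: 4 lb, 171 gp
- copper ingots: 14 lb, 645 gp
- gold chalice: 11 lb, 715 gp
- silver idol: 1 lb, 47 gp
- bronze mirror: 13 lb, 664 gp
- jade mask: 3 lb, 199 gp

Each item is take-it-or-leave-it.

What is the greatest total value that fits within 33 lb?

Taking jeweled dagger + pearl string + gold chalice + silver idol + jade mask: 33 lb used, 2026 in value.
Every other selection either busts 33 lb or fails to beat 2026.

2026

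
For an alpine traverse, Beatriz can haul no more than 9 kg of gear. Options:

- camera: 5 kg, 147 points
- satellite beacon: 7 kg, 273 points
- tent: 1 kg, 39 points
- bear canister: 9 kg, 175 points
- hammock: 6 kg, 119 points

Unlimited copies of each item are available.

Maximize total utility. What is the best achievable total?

Best packing: satellite beacon + 2×tent — 9 kg, 351 total.

351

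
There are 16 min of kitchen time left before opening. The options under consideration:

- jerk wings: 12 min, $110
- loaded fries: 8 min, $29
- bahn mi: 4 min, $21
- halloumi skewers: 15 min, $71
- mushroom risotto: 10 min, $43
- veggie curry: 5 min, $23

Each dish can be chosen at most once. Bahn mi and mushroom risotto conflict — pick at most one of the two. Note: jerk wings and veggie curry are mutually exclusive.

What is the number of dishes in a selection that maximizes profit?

The maximum profit within 16 min is 131.
For example jerk wings + bahn mi achieves it, using 16 min.
Every optimal selection uses 2 dishes.

2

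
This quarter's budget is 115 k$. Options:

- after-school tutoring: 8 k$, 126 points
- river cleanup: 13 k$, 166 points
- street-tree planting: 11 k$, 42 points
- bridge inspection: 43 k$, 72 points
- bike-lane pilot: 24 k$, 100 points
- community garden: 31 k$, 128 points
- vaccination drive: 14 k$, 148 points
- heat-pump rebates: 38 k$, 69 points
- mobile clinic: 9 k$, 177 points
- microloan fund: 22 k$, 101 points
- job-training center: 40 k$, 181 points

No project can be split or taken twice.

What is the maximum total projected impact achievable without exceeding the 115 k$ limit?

926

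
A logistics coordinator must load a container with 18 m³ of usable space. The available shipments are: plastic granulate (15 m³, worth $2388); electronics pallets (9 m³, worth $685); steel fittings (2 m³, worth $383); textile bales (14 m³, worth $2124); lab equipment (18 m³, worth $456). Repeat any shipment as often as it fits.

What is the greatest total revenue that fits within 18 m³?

Ranking by ratio (revenue/m³): steel fittings 191.50, plastic granulate 159.20, textile bales 151.71.
9×steel fittings uses 18 of the 18 m³ and totals 3447.
No other feasible combination exceeds 3447.

3447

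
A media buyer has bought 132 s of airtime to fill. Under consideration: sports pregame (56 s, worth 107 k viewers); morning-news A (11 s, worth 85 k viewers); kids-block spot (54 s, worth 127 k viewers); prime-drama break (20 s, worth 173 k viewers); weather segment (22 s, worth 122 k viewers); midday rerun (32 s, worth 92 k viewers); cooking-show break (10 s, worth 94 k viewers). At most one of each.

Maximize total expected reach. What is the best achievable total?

601

By expected reach per s: cooking-show break 9.40, prime-drama break 8.65, morning-news A 7.73, weather segment 5.55 lead.
Greedy by ratio would take morning-news A + prime-drama break + weather segment + midday rerun + cooking-show break: 95 s used, total 566.
The 32 s tied up in midday rerun is better spent on kids-block spot — total rises to 601 (117 s).
The closest alternative, sports pregame + morning-news A + prime-drama break + weather segment + cooking-show break, reaches only 581.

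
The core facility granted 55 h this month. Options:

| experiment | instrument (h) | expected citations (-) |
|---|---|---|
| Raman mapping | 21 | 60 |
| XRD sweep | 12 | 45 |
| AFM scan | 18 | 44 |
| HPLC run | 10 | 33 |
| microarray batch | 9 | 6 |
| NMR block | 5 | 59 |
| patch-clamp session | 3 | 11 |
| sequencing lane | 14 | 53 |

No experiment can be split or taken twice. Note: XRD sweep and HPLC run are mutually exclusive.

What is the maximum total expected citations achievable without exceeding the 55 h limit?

228

By expected citations per h: NMR block 11.80, sequencing lane 3.79, XRD sweep 3.75 lead.
Best packing: Raman mapping + XRD sweep + NMR block + patch-clamp session + sequencing lane — 55 h, 228 total.
Next best is Raman mapping + XRD sweep + NMR block + sequencing lane at 217 (52 h) — short by 11.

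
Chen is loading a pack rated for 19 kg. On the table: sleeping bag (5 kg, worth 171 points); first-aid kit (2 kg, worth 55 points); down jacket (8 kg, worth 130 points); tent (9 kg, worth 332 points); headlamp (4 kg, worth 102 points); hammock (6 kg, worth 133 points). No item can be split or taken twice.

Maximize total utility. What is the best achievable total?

By utility per kg: tent 36.89, sleeping bag 34.20, first-aid kit 27.50, headlamp 25.50 lead.
Taking the top-ratio items first gives sleeping bag + first-aid kit + tent for 558 (16 kg).
The 2 kg tied up in first-aid kit is better spent on headlamp — total rises to 605 (18 kg).

605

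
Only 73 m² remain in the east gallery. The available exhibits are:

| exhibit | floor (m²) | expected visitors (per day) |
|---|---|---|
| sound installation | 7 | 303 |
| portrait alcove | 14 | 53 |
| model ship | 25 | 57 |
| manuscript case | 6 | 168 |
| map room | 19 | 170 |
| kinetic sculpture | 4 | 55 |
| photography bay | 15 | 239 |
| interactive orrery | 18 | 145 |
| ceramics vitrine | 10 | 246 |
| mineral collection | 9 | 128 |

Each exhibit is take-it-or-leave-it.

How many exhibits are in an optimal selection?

The maximum expected visitors within 73 m² is 1309.
sound installation + manuscript case + map room + kinetic sculpture + photography bay + ceramics vitrine + mineral collection hits 1309 at 70 m².
Every optimal selection uses 7 exhibits.

7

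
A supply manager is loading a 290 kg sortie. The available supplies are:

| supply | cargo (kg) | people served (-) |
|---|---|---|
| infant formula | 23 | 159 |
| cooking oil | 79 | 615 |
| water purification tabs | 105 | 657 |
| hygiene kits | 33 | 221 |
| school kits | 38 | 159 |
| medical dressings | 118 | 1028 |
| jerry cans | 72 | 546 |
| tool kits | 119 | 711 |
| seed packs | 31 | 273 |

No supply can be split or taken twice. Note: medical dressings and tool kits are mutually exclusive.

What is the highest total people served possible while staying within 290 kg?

Density check — seed packs 8.81, medical dressings 8.71, cooking oil 7.78, jerry cans 7.58 are the best per kg.
Taking infant formula + cooking oil + hygiene kits + medical dressings + seed packs: 284 kg used, 2296 in people served.
Runner-up infant formula + cooking oil + school kits + medical dressings + seed packs tops out at 2234.

2296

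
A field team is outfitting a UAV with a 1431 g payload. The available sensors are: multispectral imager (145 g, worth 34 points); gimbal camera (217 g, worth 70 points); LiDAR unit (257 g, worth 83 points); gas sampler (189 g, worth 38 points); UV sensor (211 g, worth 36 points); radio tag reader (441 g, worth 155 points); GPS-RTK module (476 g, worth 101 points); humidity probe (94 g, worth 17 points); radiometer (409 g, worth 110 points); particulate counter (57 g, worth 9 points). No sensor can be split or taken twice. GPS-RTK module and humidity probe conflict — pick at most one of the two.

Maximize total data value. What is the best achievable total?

435

By data value per g: radio tag reader 0.35, LiDAR unit 0.32, gimbal camera 0.32, radiometer 0.27 lead.
Taking gimbal camera + LiDAR unit + radio tag reader + humidity probe + radiometer: 1418 g used, 435 in data value.
Runner-up gimbal camera + LiDAR unit + radio tag reader + radiometer + particulate counter tops out at 427.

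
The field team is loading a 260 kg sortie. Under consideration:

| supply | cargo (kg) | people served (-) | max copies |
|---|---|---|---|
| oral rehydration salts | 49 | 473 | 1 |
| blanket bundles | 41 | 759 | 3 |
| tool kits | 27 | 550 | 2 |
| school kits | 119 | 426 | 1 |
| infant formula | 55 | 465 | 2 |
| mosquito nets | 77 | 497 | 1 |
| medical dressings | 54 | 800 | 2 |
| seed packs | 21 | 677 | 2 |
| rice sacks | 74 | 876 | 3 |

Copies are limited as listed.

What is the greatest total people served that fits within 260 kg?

5022

Filling by ratio: 3×blanket bundles + 2×tool kits + 2×seed packs for 4731, with 41 kg left unused.
The 68 kg tied up in blanket bundles and tool kits is better spent on 2×medical dressings — total rises to 5022 (259 kg).
The spare 1 kg is too small for any remaining supply, and no exchange beats 5022.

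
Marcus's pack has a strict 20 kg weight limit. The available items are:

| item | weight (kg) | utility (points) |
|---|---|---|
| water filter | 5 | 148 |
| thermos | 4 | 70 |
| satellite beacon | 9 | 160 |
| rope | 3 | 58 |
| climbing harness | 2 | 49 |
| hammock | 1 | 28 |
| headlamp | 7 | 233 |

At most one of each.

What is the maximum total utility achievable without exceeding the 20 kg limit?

537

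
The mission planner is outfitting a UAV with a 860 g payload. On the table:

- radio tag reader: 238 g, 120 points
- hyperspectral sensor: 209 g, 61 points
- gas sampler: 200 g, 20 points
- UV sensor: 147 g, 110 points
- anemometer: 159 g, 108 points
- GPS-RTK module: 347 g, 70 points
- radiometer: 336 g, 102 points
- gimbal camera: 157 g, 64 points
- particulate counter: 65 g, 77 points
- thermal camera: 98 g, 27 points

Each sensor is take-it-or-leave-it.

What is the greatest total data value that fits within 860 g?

Density check — particulate counter 1.18, UV sensor 0.75, anemometer 0.68, radio tag reader 0.50 are the best per g.
Taking radio tag reader + UV sensor + anemometer + gimbal camera + particulate counter: 766 g used, 479 in data value.
Runner-up radio tag reader + hyperspectral sensor + UV sensor + anemometer + particulate counter tops out at 476.

479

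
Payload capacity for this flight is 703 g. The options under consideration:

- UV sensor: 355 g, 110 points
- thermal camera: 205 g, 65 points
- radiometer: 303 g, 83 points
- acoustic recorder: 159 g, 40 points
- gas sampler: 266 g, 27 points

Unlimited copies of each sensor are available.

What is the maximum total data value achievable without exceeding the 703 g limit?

Ranking by ratio (data value/g): thermal camera 0.32, UV sensor 0.31, radiometer 0.27.
The ratio ordering already packs tightly: 3×thermal camera, 615 g, 195.

195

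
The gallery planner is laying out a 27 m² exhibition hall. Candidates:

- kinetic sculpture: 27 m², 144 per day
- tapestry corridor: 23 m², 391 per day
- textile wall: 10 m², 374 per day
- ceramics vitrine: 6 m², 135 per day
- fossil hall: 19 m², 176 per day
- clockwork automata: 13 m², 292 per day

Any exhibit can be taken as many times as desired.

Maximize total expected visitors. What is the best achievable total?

Density check — textile wall 37.40, ceramics vitrine 22.50, clockwork automata 22.46 are the best per m².
Taking 2×textile wall + ceramics vitrine: 26 m² used, 883 in expected visitors.

883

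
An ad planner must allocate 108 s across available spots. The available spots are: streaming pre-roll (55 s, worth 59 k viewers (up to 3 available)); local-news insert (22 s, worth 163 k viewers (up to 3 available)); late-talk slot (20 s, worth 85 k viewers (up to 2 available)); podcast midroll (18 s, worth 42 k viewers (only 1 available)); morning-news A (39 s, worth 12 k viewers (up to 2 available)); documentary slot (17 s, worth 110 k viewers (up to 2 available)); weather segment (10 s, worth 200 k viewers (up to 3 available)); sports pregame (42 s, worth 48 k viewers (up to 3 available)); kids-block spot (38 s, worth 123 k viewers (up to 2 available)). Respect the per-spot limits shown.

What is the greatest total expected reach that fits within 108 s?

1146

Greedy by ratio would take 3×local-news insert + 3×weather segment: 96 s used, total 1089.
Dropping local-news insert frees 22 s; slotting in 2×documentary slot (34 s) lifts the total to 1146 at 108 s.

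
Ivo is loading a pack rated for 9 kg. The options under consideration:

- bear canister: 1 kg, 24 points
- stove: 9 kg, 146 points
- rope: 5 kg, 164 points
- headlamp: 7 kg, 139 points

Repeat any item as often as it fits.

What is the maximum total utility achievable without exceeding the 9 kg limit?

260

The ratio ordering already packs tightly: 4×bear canister + rope, 9 kg, 260.
That's the maximum — no swap from here does better than 260.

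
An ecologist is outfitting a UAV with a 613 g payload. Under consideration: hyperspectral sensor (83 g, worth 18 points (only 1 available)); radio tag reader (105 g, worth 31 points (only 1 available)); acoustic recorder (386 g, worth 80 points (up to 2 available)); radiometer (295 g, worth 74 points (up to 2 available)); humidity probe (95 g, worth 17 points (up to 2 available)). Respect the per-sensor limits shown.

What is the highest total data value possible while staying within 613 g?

148

The ratio heuristic lands on hyperspectral sensor + radio tag reader + radiometer + humidity probe (140) but leaves 35 g idle.
Dropping hyperspectral sensor and radio tag reader and humidity probe frees 283 g; slotting in radiometer (295 g) lifts the total to 148 at 590 g.
That's the maximum — no swap from here does better than 148.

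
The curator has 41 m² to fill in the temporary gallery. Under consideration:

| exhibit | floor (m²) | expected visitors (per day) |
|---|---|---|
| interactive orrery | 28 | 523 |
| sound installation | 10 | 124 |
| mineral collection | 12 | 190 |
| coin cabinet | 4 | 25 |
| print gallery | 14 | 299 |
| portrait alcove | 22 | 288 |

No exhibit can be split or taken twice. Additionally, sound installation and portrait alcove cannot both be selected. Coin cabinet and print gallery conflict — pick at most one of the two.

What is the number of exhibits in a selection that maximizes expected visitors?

2

Optimal total is 713.
One optimal bundle: interactive orrery + mineral collection (40 m²).
Every optimal selection uses 2 exhibits.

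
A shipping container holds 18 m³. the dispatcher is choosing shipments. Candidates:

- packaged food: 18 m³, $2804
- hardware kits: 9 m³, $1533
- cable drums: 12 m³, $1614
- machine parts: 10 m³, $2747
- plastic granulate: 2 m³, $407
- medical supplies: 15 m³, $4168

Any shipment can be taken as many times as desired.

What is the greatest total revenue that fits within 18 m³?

4575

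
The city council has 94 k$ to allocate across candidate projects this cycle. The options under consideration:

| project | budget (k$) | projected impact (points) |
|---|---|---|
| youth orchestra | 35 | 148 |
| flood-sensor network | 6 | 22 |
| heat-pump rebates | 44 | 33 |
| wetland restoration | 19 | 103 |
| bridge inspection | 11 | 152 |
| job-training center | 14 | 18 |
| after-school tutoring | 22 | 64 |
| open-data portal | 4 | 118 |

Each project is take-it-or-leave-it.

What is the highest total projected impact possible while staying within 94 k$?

585

Taking the top-ratio projects first gives youth orchestra + flood-sensor network + wetland restoration + bridge inspection + job-training center + open-data portal for 561 (89 k$).
Dropping flood-sensor network and job-training center frees 20 k$; slotting in after-school tutoring (22 k$) lifts the total to 585 at 91 k$.
Runner-up youth orchestra + flood-sensor network + wetland restoration + bridge inspection + job-training center + open-data portal tops out at 561.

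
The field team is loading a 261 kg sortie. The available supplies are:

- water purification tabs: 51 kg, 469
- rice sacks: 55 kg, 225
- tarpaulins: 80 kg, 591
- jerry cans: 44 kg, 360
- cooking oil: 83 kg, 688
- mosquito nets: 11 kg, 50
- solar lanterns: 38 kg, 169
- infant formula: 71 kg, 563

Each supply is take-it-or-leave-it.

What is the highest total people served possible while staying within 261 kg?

2130

Density check — water purification tabs 9.20, cooking oil 8.29, jerry cans 8.18, infant formula 7.93 are the best per kg.
The ratio ordering already packs tightly: water purification tabs + jerry cans + cooking oil + mosquito nets + infant formula, 260 kg, 2130.
That's the maximum — no swap from here does better than 2130.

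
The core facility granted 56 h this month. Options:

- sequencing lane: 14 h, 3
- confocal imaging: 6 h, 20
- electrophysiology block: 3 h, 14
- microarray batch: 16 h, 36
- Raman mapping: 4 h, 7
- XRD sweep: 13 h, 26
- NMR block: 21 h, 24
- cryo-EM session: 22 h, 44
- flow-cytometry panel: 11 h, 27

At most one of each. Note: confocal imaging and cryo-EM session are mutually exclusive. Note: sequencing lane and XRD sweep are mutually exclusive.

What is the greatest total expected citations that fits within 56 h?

Best packing: confocal imaging + electrophysiology block + microarray batch + Raman mapping + XRD sweep + flow-cytometry panel — 53 h, 130 total.

130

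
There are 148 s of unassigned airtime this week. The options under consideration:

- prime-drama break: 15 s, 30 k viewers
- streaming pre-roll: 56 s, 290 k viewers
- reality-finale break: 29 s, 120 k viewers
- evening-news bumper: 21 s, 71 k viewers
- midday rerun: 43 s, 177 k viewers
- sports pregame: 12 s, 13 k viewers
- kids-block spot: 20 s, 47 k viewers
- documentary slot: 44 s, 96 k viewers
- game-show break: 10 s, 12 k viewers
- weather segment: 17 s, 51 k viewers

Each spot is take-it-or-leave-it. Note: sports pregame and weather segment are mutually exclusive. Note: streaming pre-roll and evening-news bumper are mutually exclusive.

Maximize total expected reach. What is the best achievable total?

638

Taking streaming pre-roll + reality-finale break + midday rerun + weather segment: 145 s used, 638 in expected reach.
Runner-up streaming pre-roll + reality-finale break + midday rerun + kids-block spot tops out at 634.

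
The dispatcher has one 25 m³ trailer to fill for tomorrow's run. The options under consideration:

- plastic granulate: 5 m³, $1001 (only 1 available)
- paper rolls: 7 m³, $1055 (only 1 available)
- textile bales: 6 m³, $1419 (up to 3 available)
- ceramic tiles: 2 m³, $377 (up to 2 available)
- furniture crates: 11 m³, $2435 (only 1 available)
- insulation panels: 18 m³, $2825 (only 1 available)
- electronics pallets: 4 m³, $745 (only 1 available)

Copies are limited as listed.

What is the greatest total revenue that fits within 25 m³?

Ranking by ratio (revenue/m³): textile bales 236.50, furniture crates 221.36, plastic granulate 200.20.
A density-first pass picks plastic granulate + 3×textile bales + ceramic tiles — 5635 at 25 m³.
The 11 m³ tied up in plastic granulate and textile bales is better spent on furniture crates — total rises to 5650 (25 m³).

5650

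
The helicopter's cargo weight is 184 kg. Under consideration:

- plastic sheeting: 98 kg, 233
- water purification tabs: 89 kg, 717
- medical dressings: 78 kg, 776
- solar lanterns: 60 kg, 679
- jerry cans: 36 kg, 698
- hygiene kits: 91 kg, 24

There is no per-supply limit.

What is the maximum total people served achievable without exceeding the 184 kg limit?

By people served per kg: jerry cans 19.39, solar lanterns 11.32, medical dressings 9.95 lead.
5×jerry cans uses 180 of the 184 kg and totals 3490.
That's the maximum — no swap from here does better than 3490.

3490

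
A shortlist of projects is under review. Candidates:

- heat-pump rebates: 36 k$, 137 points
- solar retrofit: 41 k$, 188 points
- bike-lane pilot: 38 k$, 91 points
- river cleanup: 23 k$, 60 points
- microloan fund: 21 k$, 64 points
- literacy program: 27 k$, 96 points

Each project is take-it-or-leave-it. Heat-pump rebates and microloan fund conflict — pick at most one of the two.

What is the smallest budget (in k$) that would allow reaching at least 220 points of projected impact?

Minimise k$ subject to total projected impact ≥ 220.
solar retrofit + microloan fund: 252 projected impact at 62 k$.
Below 62 k$ the best achievable stays under 220.

62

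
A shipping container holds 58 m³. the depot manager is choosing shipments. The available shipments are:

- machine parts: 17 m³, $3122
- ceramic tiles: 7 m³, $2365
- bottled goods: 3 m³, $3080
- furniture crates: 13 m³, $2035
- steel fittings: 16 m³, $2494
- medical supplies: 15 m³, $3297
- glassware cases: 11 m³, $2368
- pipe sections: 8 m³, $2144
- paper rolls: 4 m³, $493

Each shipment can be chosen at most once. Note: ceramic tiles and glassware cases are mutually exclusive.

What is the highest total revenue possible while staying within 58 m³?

14504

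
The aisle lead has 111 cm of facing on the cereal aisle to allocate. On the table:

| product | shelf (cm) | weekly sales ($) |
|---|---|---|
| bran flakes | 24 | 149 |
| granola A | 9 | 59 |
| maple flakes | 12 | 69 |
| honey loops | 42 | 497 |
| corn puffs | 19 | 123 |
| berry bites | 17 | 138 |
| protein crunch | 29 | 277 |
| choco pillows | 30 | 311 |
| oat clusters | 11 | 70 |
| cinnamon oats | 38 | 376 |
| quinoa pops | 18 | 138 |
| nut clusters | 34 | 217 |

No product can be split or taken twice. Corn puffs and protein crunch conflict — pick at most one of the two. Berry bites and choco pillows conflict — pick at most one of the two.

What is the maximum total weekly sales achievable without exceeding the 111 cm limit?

By weekly sales per cm: honey loops 11.83, choco pillows 10.37, cinnamon oats 9.89 lead.
Honey loops + choco pillows + cinnamon oats uses 110 of the 111 cm and totals 1184.
Runner-up honey loops + protein crunch + cinnamon oats tops out at 1150.

1184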